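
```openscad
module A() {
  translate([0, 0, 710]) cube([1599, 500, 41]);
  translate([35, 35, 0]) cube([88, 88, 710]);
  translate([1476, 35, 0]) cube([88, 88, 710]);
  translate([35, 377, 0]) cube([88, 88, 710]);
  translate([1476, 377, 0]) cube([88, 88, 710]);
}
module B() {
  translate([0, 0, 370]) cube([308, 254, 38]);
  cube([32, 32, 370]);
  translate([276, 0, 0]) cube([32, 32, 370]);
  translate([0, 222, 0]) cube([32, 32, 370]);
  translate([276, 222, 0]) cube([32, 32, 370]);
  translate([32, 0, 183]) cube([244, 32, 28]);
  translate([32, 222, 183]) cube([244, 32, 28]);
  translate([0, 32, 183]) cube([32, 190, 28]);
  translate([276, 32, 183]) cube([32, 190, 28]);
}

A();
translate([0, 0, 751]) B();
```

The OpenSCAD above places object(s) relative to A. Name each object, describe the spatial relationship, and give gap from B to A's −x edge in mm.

The stool's min-x is at 0; the table's min-x is 0; gap = 0 mm.

A is a table. B is a stool. The stool is on top of the table. The gap from the stool to the table's −x edge is 0 mm.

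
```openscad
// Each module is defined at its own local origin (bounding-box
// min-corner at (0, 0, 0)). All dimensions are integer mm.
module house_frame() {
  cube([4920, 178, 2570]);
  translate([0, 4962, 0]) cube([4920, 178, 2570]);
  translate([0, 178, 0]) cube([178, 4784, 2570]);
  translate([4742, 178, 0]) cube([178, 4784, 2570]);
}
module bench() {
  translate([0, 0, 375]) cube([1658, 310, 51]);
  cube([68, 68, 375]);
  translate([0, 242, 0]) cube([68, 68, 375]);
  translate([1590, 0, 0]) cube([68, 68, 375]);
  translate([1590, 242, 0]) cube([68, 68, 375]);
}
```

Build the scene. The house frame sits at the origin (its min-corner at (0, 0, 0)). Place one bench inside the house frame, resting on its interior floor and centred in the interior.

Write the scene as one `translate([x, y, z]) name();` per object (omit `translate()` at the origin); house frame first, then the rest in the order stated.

house_frame();
translate([1631, 2415, 0]) bench();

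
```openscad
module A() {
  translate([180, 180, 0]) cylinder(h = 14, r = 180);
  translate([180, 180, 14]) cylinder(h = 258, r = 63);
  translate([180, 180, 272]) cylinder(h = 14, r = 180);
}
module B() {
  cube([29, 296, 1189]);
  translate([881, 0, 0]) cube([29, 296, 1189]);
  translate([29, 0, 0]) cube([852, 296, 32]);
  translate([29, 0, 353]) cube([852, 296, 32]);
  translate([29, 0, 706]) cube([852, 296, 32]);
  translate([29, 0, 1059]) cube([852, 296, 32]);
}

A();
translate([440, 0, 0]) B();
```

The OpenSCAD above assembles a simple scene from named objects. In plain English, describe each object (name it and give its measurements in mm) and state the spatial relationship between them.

A is a spool: two coaxial disc flanges of radius 180 mm and thickness 14 mm, joined by a core cylinder of radius 63 mm and height 258 mm. The lower flange rests on z = 0 and the three cylinders share a vertical axis.

B is a bookshelf 910 mm wide overall, 296 mm deep and 1189 mm tall. The two sides are 29 mm thick vertical panels. 4 horizontal shelves of 32 mm thickness span between the inner faces of the sides; the lowest shelf sits on the floor and shelves are stacked with a clear vertical gap of 321 mm between each pair.

The bookshelf is on the floor beside the spool on its +x side.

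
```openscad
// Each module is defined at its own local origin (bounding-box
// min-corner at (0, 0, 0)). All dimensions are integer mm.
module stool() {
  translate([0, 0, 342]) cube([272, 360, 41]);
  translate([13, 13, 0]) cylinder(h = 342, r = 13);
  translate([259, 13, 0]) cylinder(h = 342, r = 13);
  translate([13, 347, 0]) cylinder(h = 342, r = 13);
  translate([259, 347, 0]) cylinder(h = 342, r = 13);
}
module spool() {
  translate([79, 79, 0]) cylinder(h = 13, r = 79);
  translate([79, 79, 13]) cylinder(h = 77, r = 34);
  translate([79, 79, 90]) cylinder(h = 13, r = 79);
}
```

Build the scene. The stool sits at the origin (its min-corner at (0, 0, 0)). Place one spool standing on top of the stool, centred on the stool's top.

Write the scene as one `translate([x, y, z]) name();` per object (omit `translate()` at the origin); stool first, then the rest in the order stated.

stool();
translate([57, 101, 383]) spool();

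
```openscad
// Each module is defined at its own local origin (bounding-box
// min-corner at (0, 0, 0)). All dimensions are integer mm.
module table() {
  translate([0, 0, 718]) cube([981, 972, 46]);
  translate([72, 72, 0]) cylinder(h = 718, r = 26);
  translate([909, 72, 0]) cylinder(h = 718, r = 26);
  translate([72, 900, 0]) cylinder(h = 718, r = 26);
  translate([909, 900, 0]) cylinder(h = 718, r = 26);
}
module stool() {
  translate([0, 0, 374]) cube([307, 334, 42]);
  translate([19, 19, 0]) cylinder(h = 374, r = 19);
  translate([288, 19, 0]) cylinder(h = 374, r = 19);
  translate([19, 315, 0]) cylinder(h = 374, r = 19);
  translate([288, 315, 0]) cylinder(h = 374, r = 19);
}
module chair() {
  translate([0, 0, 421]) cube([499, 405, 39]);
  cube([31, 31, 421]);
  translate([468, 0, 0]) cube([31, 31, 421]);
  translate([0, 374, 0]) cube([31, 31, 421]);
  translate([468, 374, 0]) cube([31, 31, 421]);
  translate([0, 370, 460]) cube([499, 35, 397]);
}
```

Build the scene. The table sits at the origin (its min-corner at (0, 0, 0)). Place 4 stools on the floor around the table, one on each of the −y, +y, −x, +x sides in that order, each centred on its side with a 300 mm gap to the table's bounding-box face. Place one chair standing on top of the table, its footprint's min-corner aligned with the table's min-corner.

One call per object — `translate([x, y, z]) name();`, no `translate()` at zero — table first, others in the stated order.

table();
translate([337, -634, 0]) stool();
translate([337, 1272, 0]) stool();
translate([-607, 319, 0]) stool();
translate([1281, 319, 0]) stool();
translate([0, 0, 764]) chair();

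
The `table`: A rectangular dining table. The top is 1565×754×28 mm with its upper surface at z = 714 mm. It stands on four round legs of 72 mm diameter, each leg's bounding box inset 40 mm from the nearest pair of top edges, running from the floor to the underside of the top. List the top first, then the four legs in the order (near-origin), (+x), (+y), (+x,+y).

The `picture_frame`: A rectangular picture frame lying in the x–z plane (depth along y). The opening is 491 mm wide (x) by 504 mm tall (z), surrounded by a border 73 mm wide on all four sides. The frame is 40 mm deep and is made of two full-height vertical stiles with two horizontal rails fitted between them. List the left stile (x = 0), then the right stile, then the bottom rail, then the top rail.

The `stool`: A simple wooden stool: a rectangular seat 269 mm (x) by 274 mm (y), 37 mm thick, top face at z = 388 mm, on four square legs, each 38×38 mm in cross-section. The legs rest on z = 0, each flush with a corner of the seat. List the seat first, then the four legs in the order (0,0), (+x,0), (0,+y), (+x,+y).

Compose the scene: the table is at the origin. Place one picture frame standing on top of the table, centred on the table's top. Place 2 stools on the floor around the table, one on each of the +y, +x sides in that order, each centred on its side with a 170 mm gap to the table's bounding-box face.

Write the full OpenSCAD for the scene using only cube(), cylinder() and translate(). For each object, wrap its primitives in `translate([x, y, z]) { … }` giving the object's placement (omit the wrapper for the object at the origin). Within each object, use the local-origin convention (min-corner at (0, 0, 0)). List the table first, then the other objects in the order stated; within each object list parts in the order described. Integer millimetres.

translate([0, 0, 686]) cube([1565, 754, 28]);
translate([76, 76, 0]) cylinder(h = 686, r = 36);
translate([1489, 76, 0]) cylinder(h = 686, r = 36);
translate([76, 678, 0]) cylinder(h = 686, r = 36);
translate([1489, 678, 0]) cylinder(h = 686, r = 36);
translate([464, 357, 714]) {
  cube([73, 40, 650]);
  translate([564, 0, 0]) cube([73, 40, 650]);
  translate([73, 0, 0]) cube([491, 40, 73]);
  translate([73, 0, 577]) cube([491, 40, 73]);
}
translate([648, 924, 0]) {
  translate([0, 0, 351]) cube([269, 274, 37]);
  cube([38, 38, 351]);
  translate([231, 0, 0]) cube([38, 38, 351]);
  translate([0, 236, 0]) cube([38, 38, 351]);
  translate([231, 236, 0]) cube([38, 38, 351]);
}
translate([1735, 240, 0]) {
  translate([0, 0, 351]) cube([269, 274, 37]);
  cube([38, 38, 351]);
  translate([231, 0, 0]) cube([38, 38, 351]);
  translate([0, 236, 0]) cube([38, 38, 351]);
  translate([231, 236, 0]) cube([38, 38, 351]);
}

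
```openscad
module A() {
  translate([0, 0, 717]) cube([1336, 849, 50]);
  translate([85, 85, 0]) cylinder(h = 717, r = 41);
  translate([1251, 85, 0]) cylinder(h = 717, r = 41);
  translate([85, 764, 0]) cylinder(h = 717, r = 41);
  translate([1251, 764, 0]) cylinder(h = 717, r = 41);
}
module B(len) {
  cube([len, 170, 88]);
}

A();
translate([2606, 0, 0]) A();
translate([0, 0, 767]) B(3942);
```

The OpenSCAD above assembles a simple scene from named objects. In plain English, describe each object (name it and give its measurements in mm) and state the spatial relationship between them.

A is a table with a 1336×849 mm rectangular top, 50 mm thick, top surface at z = 767 mm, supported by four round legs of 82 mm diameter, each leg's bounding box inset 44 mm from the nearest pair of top edges, running from the floor.

B is a rectangular beam 3942 mm long (x), 170 mm deep (y), 88 mm thick (z).

The beam spans the tops of two tables placed 1270 mm apart, resting at z = 767 mm.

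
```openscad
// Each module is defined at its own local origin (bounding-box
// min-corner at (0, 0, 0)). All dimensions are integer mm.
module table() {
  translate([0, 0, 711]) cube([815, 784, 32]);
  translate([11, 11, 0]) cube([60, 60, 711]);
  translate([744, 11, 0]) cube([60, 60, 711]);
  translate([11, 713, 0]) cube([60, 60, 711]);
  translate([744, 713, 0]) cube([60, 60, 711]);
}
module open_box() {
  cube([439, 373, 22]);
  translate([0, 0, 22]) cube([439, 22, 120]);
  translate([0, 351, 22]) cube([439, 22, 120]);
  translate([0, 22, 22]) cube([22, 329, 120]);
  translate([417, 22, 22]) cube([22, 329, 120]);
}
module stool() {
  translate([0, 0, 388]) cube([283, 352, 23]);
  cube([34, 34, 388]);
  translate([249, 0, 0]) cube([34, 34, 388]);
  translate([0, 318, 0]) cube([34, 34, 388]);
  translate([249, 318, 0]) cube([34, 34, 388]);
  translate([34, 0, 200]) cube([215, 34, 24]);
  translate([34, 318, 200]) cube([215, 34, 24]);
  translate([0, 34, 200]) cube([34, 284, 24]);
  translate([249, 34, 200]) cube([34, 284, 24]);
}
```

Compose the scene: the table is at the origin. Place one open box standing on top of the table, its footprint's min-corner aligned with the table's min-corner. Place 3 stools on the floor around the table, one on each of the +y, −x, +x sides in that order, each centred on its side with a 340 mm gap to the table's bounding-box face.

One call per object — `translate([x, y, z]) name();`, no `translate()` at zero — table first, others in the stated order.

table();
translate([0, 0, 743]) open_box();
translate([266, 1124, 0]) stool();
translate([-623, 216, 0]) stool();
translate([1155, 216, 0]) stool();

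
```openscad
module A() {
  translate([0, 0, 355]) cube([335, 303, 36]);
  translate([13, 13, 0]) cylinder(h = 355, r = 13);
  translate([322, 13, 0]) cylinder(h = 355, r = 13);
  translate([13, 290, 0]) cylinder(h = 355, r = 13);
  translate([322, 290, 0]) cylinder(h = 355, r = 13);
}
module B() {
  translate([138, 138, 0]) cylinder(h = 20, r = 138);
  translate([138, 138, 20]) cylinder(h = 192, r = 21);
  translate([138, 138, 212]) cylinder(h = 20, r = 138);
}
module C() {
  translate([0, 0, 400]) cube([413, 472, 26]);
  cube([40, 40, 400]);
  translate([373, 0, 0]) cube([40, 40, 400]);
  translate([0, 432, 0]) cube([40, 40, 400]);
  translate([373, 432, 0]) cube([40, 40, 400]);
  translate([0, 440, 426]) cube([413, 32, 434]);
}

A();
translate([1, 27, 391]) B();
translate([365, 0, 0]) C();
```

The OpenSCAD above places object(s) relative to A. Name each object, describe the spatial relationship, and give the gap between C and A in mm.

The chair's nearest face is 30 mm from the stool's +x face.

A is a stool. B is a spool. C is a chair. The spool is on top of the stool. The chair is on the floor beside the stool on its +x side. The gap between the chair and the stool is 30 mm.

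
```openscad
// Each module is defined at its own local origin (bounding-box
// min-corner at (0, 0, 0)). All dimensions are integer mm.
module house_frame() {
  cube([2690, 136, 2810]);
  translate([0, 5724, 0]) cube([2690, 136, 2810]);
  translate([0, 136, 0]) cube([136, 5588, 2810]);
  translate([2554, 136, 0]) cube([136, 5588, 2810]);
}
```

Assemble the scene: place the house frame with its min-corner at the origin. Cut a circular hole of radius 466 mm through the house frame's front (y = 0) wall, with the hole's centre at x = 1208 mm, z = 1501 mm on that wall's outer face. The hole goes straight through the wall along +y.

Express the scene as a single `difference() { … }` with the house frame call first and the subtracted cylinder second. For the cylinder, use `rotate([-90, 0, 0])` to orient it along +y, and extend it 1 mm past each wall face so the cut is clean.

difference() {
  house_frame();
  translate([1208, -1, 1501]) rotate([-90, 0, 0]) cylinder(h = 138, r = 466);
}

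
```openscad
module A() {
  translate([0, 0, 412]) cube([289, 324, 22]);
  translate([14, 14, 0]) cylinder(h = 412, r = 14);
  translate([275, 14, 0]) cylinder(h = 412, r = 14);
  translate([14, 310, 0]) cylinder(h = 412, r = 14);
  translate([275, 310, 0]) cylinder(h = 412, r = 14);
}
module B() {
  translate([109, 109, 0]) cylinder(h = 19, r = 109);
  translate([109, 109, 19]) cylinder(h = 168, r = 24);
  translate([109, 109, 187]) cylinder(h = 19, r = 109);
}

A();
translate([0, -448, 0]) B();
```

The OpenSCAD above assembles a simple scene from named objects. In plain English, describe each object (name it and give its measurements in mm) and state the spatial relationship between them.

A is a four-legged stool. The seat is a 289×324×22 mm slab whose top surface is at z = 434 mm; four round legs, each 28 mm in diameter, run from the floor (z = 0) to the underside of the seat, each leg's axis is inset half a diameter from the nearest pair of seat edges (so the leg's bounding box is flush with the corner).

B is a spool: two coaxial disc flanges of radius 109 mm and thickness 19 mm, joined by a core cylinder of radius 24 mm and height 168 mm. The lower flange rests on z = 0 and the three cylinders share a vertical axis.

The spool is on the floor beside the stool on its −y side.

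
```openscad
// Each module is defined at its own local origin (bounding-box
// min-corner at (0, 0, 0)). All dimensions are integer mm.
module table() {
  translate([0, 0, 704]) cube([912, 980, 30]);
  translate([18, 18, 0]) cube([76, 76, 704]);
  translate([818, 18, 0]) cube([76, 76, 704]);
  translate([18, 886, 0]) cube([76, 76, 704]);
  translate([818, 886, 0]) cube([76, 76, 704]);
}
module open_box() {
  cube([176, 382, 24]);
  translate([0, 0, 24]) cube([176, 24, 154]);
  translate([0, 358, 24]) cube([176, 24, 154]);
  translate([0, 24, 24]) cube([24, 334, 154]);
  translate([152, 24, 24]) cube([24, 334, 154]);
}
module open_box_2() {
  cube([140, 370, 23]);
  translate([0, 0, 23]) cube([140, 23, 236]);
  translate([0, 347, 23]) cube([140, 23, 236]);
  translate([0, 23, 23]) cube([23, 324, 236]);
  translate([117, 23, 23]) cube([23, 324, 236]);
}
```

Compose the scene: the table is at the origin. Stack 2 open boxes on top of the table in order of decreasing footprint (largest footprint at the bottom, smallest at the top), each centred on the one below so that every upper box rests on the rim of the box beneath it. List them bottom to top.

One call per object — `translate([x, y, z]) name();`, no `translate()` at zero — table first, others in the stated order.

table();
translate([368, 299, 734]) open_box();
translate([386, 305, 912]) open_box_2();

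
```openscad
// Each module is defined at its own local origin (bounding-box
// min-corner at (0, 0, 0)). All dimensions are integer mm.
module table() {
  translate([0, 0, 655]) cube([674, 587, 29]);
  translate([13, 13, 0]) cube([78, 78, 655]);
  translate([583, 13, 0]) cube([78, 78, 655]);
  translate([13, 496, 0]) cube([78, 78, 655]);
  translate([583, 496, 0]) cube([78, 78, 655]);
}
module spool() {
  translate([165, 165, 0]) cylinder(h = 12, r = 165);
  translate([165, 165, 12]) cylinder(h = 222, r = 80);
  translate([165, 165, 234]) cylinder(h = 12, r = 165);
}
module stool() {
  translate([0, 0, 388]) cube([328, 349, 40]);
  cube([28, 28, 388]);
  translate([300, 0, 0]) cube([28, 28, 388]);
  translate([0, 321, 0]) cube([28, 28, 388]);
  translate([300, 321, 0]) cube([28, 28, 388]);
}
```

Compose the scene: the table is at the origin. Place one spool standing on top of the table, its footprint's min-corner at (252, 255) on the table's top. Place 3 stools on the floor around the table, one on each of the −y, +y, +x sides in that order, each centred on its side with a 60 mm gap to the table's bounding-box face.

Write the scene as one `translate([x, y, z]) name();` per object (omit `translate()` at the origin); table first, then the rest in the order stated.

table();
translate([252, 255, 684]) spool();
translate([173, -409, 0]) stool();
translate([173, 647, 0]) stool();
translate([734, 119, 0]) stool();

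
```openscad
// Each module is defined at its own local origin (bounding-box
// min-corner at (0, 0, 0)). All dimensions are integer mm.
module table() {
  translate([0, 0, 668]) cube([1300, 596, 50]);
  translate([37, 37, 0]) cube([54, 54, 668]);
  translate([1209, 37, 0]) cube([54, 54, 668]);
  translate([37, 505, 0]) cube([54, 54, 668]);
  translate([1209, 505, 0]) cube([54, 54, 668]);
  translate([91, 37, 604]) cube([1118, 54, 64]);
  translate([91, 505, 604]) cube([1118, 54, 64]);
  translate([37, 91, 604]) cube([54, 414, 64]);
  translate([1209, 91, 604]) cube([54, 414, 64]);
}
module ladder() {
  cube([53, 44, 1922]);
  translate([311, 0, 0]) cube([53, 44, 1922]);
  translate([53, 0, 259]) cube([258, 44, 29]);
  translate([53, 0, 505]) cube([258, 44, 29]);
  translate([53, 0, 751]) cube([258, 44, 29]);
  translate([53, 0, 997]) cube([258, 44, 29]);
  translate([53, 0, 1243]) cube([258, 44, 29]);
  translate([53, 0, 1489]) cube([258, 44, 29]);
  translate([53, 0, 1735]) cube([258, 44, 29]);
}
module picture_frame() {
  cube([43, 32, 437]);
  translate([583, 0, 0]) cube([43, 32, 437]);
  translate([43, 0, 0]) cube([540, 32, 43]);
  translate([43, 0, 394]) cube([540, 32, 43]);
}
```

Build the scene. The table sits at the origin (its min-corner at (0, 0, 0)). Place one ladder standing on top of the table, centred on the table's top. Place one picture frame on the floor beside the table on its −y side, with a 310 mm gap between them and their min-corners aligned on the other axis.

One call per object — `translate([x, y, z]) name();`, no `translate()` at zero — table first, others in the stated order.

table();
translate([468, 276, 718]) ladder();
translate([0, -342, 0]) picture_frame();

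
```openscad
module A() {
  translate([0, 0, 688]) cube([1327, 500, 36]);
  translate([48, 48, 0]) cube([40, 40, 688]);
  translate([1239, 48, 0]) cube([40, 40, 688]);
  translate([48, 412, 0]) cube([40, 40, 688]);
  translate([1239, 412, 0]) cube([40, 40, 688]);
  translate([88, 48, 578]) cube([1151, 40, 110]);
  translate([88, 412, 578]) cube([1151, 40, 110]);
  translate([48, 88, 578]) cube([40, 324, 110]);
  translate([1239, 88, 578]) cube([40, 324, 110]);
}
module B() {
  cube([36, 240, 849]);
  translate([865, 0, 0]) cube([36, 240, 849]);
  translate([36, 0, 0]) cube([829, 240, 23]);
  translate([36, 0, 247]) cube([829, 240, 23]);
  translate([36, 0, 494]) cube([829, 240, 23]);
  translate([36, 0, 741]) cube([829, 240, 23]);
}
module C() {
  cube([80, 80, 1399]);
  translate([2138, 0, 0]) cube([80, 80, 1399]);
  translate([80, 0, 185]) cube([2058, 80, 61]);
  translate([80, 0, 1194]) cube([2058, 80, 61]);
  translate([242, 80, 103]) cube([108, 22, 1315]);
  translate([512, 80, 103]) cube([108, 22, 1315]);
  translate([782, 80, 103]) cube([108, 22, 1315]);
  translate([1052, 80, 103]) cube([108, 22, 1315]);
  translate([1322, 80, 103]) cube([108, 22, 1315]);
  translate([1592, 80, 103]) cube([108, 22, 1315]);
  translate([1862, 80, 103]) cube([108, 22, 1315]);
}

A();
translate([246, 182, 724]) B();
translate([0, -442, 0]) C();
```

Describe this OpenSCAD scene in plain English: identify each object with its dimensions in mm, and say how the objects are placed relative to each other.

A is a rectangular dining table. The top is 1327×500×36 mm with its upper surface at z = 724 mm. It stands on four 40×40 mm square legs, each inset 48 mm from the nearest pair of top edges, running from the floor to the underside of the top. Four apron rails, 40 mm thick and 110 mm tall, run between adjacent legs with their top edges flush with the underside of the top and their outer faces flush with the legs' outer faces.

B is an open bookshelf. Two side panels, each 36 mm thick, 240 mm deep and 849 mm tall, stand 901 mm apart (outside-to-outside). Between them sit 4 shelves, each 23 mm thick and 240 mm deep, spanning the full gap between the sides. The bottom shelf rests on the floor (its underside at z = 0) and the clear gap between one shelf's top and the next shelf's underside is 224 mm.

C is a fence section. Two 80×80 mm posts, 1399 mm tall, stand on the floor with a clear span of 2058 mm between their inner faces. Two horizontal rails of 80×61 mm section span the gap between the posts with their undersides at z = 185 mm and z = 1194 mm, flush with the posts' −y face. 7 pickets, each 108 mm wide, 22 mm thick and 1315 mm tall, are fixed to the +y face of the rails with their bottoms at z = 103 mm, evenly spaced across the span with equal gaps (rounded down to the nearest mm) at the −x end and between each pair — any rounding remainder accumulates at the +x end.

The bookshelf is on top of the table. The fence section is on the floor beside the table on its −y side.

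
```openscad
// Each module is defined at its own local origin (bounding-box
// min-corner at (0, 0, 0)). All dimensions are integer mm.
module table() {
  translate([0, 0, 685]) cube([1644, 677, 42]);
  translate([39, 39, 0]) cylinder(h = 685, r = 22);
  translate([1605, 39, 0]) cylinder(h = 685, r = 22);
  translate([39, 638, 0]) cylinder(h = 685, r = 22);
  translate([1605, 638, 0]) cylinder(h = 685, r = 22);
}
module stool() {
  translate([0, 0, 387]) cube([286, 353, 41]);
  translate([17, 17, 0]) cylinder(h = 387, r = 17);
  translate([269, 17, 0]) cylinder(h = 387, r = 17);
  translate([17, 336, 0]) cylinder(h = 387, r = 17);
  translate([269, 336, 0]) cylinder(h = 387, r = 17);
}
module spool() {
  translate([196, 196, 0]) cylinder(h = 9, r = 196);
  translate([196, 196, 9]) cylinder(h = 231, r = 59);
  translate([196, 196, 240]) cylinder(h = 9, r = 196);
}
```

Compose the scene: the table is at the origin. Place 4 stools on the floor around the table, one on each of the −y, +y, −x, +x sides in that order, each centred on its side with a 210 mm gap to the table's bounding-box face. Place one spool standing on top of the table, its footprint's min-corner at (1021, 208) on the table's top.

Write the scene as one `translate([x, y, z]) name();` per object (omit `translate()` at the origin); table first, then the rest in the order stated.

table();
translate([679, -563, 0]) stool();
translate([679, 887, 0]) stool();
translate([-496, 162, 0]) stool();
translate([1854, 162, 0]) stool();
translate([1021, 208, 727]) spool();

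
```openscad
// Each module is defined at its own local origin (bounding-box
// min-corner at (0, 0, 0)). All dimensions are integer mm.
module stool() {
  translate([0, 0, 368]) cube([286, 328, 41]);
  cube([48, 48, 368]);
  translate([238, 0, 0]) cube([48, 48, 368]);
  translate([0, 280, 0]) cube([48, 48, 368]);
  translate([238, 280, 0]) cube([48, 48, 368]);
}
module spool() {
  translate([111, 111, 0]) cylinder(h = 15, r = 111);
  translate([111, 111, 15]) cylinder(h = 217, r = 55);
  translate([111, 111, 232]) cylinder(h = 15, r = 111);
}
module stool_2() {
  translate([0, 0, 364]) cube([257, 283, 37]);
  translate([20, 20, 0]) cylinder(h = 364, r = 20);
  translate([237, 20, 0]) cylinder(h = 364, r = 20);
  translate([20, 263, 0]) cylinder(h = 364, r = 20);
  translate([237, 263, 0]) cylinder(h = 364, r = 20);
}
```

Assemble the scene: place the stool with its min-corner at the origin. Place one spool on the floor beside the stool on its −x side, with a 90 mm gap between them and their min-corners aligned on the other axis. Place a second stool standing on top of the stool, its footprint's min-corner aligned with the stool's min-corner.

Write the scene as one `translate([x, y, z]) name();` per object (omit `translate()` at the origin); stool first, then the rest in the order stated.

stool();
translate([-312, 0, 0]) spool();
translate([0, 0, 409]) stool_2();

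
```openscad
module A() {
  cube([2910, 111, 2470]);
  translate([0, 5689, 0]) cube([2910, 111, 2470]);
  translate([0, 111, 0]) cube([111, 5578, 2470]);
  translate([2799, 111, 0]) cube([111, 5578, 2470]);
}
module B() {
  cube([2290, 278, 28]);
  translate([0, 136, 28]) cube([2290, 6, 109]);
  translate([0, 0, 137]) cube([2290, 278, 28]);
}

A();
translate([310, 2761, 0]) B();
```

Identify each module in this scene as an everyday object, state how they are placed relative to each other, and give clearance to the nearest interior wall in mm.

Clearances: x = 199, y = 2650; minimum 199 mm.

A is a house frame. B is an I-beam. The I-beam sits inside the house frame, centred. The clearance to the nearest interior wall is 199 mm.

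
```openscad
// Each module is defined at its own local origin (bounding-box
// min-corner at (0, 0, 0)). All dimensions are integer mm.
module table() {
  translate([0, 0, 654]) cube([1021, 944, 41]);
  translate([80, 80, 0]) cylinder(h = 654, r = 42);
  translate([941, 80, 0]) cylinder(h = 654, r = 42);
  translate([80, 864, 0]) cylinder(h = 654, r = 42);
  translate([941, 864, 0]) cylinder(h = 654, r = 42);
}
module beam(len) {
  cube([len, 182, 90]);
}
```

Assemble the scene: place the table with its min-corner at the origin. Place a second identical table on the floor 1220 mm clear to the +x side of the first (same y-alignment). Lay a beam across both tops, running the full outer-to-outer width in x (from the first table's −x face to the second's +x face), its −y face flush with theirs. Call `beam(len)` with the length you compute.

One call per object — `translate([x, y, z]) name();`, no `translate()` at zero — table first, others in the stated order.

table();
translate([2241, 0, 0]) table();
translate([0, 0, 695]) beam(3262);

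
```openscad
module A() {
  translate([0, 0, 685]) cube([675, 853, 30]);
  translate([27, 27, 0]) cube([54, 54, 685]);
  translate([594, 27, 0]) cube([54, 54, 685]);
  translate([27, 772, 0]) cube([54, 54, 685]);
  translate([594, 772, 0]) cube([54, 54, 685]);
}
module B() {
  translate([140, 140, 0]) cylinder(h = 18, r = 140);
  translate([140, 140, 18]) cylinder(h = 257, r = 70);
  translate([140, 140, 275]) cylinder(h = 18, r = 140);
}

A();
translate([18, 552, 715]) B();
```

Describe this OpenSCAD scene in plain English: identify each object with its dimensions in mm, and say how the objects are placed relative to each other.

A is a table with a 675×853 mm rectangular top, 30 mm thick, top surface at z = 715 mm, supported by four 54×54 mm square legs, each inset 27 mm from the nearest pair of top edges, running from the floor.

B is a spool: two coaxial disc flanges of radius 140 mm and thickness 18 mm, joined by a core cylinder of radius 70 mm and height 257 mm. The lower flange rests on z = 0 and the three cylinders share a vertical axis.

The spool is on top of the table.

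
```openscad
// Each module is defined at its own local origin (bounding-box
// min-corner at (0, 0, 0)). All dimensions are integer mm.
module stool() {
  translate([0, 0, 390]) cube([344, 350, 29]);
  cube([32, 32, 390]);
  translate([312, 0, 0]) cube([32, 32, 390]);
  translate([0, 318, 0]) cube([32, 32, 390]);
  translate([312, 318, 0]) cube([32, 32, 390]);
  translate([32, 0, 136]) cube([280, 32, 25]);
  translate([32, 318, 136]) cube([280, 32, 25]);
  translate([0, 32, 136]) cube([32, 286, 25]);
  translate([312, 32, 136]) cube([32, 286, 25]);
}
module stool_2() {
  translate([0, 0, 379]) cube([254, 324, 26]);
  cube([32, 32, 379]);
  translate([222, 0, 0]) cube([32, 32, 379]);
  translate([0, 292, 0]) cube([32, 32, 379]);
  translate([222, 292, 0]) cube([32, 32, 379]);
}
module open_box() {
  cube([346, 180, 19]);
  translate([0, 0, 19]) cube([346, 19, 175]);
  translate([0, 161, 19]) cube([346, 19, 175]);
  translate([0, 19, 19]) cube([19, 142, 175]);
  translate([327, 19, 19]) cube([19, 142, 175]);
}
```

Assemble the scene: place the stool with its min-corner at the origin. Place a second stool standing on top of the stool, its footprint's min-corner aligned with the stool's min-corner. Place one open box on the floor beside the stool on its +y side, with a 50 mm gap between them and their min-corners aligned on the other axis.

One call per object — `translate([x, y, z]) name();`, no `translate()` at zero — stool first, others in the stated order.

stool();
translate([0, 0, 419]) stool_2();
translate([0, 400, 0]) open_box();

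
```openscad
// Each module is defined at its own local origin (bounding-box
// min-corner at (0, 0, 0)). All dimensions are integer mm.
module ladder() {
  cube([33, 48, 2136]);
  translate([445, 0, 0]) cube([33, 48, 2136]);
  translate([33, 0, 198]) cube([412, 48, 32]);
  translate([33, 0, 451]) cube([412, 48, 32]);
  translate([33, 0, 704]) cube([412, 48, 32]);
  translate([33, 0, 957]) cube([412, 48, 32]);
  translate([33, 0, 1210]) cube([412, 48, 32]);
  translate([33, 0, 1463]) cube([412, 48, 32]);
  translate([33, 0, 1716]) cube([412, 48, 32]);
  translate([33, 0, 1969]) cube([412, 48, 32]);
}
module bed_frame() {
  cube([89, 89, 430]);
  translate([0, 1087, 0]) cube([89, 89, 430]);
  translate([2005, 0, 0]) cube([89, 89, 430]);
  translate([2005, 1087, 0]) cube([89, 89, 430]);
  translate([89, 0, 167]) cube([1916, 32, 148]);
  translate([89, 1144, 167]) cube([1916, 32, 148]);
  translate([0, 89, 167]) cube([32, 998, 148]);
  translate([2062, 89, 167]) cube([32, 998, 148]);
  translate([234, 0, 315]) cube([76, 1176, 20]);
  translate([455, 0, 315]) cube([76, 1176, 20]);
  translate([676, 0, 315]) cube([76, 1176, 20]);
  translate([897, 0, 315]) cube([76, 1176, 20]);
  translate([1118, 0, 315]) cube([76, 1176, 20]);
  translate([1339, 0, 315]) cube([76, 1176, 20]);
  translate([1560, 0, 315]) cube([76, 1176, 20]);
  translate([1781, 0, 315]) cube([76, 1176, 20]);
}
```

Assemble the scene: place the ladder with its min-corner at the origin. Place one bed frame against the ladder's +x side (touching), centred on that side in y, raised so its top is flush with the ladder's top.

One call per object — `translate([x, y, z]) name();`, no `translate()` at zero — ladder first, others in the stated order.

ladder();
translate([478, -564, 1706]) bed_frame();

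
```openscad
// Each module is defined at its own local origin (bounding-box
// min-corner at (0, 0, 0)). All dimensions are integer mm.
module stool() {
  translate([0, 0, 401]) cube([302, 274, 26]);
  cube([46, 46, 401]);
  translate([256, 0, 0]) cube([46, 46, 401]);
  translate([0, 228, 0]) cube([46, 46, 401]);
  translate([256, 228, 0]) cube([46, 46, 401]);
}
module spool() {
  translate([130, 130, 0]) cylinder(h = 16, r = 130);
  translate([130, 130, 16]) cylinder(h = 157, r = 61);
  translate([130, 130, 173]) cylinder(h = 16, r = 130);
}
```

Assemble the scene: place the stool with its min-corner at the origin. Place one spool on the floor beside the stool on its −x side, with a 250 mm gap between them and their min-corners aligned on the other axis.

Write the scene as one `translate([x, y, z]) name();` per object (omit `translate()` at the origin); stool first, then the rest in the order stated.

stool();
translate([-510, 0, 0]) spool();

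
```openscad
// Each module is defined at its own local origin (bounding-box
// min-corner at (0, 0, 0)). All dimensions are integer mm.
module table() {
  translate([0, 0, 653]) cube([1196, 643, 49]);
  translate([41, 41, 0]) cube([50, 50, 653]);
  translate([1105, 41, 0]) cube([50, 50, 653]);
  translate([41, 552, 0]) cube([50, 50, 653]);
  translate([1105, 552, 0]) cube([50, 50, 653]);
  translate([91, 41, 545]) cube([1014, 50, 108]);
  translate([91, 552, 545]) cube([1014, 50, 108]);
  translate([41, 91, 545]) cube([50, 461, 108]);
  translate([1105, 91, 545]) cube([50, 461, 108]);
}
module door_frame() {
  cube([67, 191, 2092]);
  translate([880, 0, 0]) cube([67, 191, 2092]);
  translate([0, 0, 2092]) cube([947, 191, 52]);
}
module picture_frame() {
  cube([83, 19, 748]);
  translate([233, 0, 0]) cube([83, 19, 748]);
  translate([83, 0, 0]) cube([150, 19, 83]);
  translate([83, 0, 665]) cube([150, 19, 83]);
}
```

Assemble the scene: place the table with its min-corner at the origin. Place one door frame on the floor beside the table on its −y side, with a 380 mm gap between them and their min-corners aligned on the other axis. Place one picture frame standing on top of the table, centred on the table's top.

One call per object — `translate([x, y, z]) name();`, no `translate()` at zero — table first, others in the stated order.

table();
translate([0, -571, 0]) door_frame();
translate([440, 312, 702]) picture_frame();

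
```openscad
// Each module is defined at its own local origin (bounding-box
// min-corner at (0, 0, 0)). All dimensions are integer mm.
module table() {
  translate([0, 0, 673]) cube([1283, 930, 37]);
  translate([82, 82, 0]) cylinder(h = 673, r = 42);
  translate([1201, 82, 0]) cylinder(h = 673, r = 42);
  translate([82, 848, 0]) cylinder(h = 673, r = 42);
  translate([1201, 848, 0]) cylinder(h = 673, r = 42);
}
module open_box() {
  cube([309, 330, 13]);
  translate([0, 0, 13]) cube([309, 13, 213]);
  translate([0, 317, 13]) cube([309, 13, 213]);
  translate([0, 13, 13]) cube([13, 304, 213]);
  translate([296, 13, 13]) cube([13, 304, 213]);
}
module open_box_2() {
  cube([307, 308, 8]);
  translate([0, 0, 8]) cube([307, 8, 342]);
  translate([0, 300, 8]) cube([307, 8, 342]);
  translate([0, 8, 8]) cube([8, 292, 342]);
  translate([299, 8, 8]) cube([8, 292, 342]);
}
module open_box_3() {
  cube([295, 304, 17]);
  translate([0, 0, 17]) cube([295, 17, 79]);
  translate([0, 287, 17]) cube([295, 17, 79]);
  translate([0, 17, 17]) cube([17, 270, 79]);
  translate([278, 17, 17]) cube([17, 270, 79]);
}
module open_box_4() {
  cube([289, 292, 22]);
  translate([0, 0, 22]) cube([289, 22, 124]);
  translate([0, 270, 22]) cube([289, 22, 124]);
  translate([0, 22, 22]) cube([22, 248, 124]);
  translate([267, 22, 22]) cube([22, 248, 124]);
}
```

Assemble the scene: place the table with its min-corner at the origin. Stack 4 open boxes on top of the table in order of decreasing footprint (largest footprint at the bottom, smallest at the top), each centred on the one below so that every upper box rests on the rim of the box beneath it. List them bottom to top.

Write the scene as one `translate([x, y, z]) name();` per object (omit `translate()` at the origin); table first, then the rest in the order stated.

table();
translate([487, 300, 710]) open_box();
translate([488, 311, 936]) open_box_2();
translate([494, 313, 1286]) open_box_3();
translate([497, 319, 1382]) open_box_4();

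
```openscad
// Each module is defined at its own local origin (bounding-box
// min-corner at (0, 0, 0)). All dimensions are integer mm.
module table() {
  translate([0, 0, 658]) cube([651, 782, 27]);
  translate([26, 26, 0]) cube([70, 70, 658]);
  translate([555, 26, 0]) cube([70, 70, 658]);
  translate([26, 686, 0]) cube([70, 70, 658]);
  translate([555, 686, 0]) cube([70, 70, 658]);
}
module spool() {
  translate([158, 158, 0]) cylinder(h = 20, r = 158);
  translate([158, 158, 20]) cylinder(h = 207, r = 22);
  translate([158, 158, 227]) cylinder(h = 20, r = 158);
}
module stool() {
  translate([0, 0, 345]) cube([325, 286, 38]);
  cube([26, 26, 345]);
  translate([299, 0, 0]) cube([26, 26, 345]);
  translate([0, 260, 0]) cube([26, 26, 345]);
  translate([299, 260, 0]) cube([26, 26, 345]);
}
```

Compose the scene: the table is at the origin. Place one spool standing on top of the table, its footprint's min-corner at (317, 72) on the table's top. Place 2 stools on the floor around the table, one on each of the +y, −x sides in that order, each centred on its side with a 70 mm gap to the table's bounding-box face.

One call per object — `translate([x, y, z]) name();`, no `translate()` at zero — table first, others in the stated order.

table();
translate([317, 72, 685]) spool();
translate([163, 852, 0]) stool();
translate([-395, 248, 0]) stool();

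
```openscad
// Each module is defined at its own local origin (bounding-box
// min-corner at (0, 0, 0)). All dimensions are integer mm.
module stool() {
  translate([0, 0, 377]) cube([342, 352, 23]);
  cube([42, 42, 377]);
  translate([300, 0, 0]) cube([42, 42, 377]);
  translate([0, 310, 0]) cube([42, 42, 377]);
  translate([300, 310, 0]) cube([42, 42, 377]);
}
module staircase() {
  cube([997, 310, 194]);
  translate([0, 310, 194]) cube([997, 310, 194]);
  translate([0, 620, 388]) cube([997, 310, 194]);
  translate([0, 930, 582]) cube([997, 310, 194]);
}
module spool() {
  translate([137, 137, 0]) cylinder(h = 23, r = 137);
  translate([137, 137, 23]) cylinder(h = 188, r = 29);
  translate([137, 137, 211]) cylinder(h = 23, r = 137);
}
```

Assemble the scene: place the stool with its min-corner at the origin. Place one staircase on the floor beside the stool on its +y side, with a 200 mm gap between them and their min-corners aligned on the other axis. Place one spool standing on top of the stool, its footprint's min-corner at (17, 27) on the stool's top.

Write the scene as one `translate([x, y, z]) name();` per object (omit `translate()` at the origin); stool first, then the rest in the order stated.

stool();
translate([0, 552, 0]) staircase();
translate([17, 27, 400]) spool();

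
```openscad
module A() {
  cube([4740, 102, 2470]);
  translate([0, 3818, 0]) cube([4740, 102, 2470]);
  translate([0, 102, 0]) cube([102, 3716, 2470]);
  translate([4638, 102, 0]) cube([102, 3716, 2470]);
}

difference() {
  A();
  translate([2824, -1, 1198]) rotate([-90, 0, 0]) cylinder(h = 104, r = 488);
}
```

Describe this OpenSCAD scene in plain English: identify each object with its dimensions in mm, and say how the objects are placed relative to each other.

A is a box-shaped house frame (walls only): outside footprint 4740×3920 mm, wall height 2470 mm, wall thickness 102 mm. The two y-facing walls run the full x-width; the two x-facing walls fit between the inner faces of the y-facing walls.

The house frame has a circular hole of radius 488 mm through its front wall, centred at (x = 2824, z = 1198).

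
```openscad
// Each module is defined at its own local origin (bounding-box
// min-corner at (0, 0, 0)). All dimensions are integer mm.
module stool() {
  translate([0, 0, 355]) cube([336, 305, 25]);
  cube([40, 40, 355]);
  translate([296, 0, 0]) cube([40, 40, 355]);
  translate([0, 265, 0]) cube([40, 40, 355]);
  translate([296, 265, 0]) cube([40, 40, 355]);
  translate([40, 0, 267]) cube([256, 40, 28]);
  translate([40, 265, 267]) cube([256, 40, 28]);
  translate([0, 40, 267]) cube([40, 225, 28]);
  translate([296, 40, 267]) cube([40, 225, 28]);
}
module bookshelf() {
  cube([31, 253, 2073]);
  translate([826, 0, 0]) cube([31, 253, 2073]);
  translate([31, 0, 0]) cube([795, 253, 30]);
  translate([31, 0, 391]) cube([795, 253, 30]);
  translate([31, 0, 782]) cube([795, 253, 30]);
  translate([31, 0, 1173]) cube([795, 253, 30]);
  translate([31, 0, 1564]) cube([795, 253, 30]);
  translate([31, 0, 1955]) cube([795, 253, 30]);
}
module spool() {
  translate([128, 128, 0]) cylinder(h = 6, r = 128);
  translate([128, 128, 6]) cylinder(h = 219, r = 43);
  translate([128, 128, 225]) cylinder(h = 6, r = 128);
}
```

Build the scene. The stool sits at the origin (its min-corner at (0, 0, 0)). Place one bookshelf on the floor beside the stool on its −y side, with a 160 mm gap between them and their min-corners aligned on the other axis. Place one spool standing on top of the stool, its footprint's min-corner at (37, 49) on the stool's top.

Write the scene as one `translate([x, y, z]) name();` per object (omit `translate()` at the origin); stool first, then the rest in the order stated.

stool();
translate([0, -413, 0]) bookshelf();
translate([37, 49, 380]) spool();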